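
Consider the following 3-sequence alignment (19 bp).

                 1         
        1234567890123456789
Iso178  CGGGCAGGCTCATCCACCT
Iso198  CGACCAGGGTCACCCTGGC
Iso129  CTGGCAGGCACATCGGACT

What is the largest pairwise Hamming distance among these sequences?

11

Pairwise Hamming distances:
  Iso178 vs Iso198: 8
  Iso178 vs Iso129: 5
  Iso198 vs Iso129: 11
The largest is 11, between Iso198 and Iso129.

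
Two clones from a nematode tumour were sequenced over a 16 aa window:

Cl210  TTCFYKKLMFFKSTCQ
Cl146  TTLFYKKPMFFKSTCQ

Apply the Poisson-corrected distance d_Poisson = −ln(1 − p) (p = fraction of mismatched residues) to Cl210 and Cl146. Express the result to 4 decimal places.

The sequences differ at positions 3 (C/L), 8 (L/P).
p = 2/16 = 0.125000.
d = −ln(1 − 0.125000) = −ln(0.875000) = 0.1335.

0.1335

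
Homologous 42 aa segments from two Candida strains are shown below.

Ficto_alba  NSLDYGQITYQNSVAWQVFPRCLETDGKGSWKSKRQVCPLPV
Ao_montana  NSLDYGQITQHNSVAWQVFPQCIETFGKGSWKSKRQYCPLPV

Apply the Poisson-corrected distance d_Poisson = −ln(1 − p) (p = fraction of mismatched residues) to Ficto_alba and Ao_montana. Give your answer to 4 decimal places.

0.1542

The sequences differ at positions 10 (Y/Q), 11 (Q/H), 21 (R/Q), 23 (L/I), 26 (D/F), 37 (V/Y).
p = 6/42 = 0.142857.
d = −ln(1 − 0.142857) = −ln(0.857143) = 0.1542.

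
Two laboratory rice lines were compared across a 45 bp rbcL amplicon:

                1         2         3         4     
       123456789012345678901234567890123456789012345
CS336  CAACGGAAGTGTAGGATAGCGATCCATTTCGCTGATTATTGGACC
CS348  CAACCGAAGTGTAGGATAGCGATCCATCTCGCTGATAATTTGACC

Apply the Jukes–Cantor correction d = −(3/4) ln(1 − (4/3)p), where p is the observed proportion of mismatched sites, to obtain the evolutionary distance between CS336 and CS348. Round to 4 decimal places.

Mismatches occur at site 5 (G↔C), site 28 (T↔C), site 37 (T↔A), site 41 (G↔T).
p = 4/45 = 0.088889.
d = −0.75 · ln(1 − (4/3)·0.088889) = −0.75 · ln(0.881481) = −0.75 · (-0.126152) = 0.0946.

0.0946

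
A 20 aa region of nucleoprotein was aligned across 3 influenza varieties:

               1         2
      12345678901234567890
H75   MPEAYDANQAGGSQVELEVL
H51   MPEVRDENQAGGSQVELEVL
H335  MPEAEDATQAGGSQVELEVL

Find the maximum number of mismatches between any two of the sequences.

4

Pairwise Hamming distances:
  H75 vs H51: 3
  H75 vs H335: 2
  H51 vs H335: 4
The largest is 4, between H51 and H335.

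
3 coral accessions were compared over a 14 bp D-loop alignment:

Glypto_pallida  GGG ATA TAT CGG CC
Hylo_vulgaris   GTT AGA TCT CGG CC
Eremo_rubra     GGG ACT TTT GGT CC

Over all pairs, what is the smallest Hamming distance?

Pairwise Hamming distances:
  Glypto_pallida vs Hylo_vulgaris: 4
  Glypto_pallida vs Eremo_rubra: 5
  Hylo_vulgaris vs Eremo_rubra: 7
The smallest is 4, between Glypto_pallida and Hylo_vulgaris.

4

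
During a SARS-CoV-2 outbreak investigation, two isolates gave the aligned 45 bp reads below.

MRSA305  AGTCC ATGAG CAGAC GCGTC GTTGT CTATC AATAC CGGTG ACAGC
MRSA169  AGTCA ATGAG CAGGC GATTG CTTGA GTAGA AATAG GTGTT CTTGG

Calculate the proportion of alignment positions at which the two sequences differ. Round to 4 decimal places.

0.4000

Differing sites — 5:C/A; 14:A/G; 17:C/A; 18:G/T; 20:C/G; 21:G/C; 25:T/A; 26:C/G; 29:T/G; 30:C/A; 35:C/G; 36:C/G; 37:G/T; 40:G/T; 41:A/C; 42:C/T; 43:A/T; 45:C/G.
There are 18 differences over 45 sites, so p = 18/45 = 0.4000.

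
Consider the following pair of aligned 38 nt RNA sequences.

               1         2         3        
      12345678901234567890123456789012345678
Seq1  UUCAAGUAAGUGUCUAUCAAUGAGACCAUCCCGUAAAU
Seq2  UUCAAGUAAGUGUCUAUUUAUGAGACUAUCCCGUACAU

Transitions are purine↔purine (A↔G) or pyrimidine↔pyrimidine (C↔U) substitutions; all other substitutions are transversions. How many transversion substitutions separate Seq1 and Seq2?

2

Differing sites — 18:C/U (Ti); 19:A/U (Tv); 27:C/U (Ti); 36:A/C (Tv).
Of the 4 differences, 2 transitions and 2 transversions, so the answer is 2.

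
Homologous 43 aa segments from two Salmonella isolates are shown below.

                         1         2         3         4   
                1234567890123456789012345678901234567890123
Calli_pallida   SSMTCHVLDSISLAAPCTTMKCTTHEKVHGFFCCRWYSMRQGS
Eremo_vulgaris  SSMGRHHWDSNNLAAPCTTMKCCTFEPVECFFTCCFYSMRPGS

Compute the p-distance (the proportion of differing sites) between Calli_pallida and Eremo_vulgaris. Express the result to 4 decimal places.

Mismatches occur at site 4 (T→G), site 5 (C→R), site 7 (V→H), site 8 (L→W), site 11 (I→N), site 12 (S→N), site 23 (T→C), site 25 (H→F), site 27 (K→P), site 29 (H→E), site 30 (G→C), site 33 (C→T), site 35 (R→C), site 36 (W→F), site 41 (Q→P).
There are 15 differences over 43 sites, so p = 15/43 = 0.3488.

0.3488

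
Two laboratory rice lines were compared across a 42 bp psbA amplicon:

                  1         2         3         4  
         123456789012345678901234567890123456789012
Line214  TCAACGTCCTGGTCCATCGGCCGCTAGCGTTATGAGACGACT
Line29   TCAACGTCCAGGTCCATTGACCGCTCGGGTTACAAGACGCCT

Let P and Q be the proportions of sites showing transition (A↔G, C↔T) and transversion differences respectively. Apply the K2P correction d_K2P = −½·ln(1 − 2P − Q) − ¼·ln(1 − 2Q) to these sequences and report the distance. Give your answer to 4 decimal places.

Mismatches occur at site 10 (T↔A, transversion), site 18 (C↔T, transition), site 20 (G↔A, transition), site 26 (A↔C, transversion), site 28 (C↔G, transversion), site 33 (T↔C, transition), site 34 (G↔A, transition), site 40 (A↔C, transversion).
Of the 8 differences, 4 transitions and 4 transversions over 42 sites: P = 4/42 = 0.095238, Q = 4/42 = 0.095238.
d = −0.5·ln(0.714286) − 0.25·ln(0.809524) = −0.5·(-0.336472) − 0.25·(-0.211309) = 0.2211.

0.2211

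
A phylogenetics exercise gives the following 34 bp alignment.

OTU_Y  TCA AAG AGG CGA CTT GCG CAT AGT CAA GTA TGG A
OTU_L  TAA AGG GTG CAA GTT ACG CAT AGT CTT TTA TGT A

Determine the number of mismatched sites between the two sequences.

11

Differing sites — 2:C/A; 5:A/G; 7:A/G; 8:G/T; 11:G/A; 13:C/G; 16:G/A; 26:A/T; 27:A/T; 28:G/T; 33:G/T.
That gives 11 mismatches out of 34 aligned sites, so the Hamming distance is 11.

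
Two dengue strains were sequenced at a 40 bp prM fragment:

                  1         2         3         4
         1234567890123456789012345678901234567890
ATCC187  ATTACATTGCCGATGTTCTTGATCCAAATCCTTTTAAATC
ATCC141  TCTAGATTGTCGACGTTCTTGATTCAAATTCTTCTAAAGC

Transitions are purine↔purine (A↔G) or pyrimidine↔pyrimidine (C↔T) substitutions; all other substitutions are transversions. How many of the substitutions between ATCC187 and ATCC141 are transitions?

6

Mismatches occur at site 1 (A→T, transversion), site 2 (T→C, transition), site 5 (C→G, transversion), site 10 (C→T, transition), site 14 (T→C, transition), site 24 (C→T, transition), site 30 (C→T, transition), site 34 (T→C, transition), site 39 (T→G, transversion).
Of the 9 differences, 6 transitions and 3 transversions, so the answer is 6.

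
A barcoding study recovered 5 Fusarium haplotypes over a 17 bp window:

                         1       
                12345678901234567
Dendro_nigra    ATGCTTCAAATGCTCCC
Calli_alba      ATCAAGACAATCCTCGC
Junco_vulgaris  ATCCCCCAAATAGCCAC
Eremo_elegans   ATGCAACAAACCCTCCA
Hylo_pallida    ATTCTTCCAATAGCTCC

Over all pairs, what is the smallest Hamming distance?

5

Pairwise Hamming distances:
  Dendro_nigra vs Calli_alba: 8
  Dendro_nigra vs Junco_vulgaris: 7
  Dendro_nigra vs Eremo_elegans: 5
  Dendro_nigra vs Hylo_pallida: 6
  Calli_alba vs Junco_vulgaris: 9
  Calli_alba vs Eremo_elegans: 8
  Calli_alba vs Hylo_pallida: 10
  Junco_vulgaris vs Eremo_elegans: 9
  Junco_vulgaris vs Hylo_pallida: 6
  Eremo_elegans vs Hylo_pallida: 10
The smallest is 5, between Dendro_nigra and Eremo_elegans.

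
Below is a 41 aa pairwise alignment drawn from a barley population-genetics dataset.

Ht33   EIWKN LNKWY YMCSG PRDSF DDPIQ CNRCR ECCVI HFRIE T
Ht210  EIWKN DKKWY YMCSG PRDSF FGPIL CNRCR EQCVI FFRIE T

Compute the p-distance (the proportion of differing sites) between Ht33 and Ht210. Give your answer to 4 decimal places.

Differing sites — 6:L/D; 7:N/K; 21:D/F; 22:D/G; 25:Q/L; 32:C/Q; 36:H/F.
There are 7 differences over 41 sites, so p = 7/41 = 0.1707.

0.1707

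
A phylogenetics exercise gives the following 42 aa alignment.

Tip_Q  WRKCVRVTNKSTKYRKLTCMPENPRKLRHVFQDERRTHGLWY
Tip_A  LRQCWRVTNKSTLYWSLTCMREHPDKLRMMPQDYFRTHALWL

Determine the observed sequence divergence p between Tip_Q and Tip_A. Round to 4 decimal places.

Differing sites — 1:W/L; 3:K/Q; 5:V/W; 13:K/L; 15:R/W; 16:K/S; 21:P/R; 23:N/H; 25:R/D; 29:H/M; 30:V/M; 31:F/P; 34:E/Y; 35:R/F; 39:G/A; 42:Y/L.
There are 16 differences over 42 sites, so p = 16/42 = 0.3810.

0.3810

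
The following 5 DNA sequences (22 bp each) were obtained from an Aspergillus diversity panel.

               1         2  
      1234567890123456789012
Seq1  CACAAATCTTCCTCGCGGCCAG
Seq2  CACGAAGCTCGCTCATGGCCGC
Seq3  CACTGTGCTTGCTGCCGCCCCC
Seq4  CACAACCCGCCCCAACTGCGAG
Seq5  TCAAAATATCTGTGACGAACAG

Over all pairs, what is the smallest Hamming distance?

8

Pairwise Hamming distances:
  Seq1 vs Seq2: 8
  Seq1 vs Seq3: 10
  Seq1 vs Seq4: 9
  Seq1 vs Seq5: 11
  Seq2 vs Seq3: 9
  Seq2 vs Seq4: 12
  Seq2 vs Seq5: 14
  Seq3 vs Seq4: 15
  Seq3 vs Seq5: 16
  Seq4 vs Seq5: 15
The smallest is 8, between Seq1 and Seq2.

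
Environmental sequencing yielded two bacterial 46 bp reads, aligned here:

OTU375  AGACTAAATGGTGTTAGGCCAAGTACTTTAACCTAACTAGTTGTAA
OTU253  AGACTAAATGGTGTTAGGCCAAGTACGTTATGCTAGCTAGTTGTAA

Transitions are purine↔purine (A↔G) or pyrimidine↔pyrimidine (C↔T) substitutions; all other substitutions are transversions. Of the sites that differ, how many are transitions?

Differing sites — 27:T/G (Tv); 31:A/T (Tv); 32:C/G (Tv); 36:A/G (Ti).
Of the 4 differences, 1 transition and 3 transversions, so the answer is 1.

1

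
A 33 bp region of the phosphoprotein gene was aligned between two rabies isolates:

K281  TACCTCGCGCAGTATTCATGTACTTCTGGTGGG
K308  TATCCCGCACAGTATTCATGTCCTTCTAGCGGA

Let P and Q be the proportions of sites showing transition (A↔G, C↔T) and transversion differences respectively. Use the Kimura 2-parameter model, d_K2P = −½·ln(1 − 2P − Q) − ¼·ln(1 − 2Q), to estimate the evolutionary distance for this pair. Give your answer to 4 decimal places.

0.2660

The sequences differ at positions 3 (C/T, transition), 5 (T/C, transition), 9 (G/A, transition), 22 (A/C, transversion), 28 (G/A, transition), 30 (T/C, transition), 33 (G/A, transition).
Of the 7 differences, 6 transitions and 1 transversion over 33 sites: P = 6/33 = 0.181818, Q = 1/33 = 0.030303.
d = −0.5·ln(0.606061) − 0.25·ln(0.939394) = −0.5·(-0.500775) − 0.25·(-0.062520) = 0.2660.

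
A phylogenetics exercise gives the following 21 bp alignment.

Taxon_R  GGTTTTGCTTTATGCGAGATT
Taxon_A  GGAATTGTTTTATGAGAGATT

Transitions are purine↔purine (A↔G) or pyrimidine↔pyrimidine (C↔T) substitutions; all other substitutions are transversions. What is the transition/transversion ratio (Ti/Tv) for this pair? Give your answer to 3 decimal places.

0.333

The sequences differ at positions 3 (T/A, transversion), 4 (T/A, transversion), 8 (C/T, transition), 15 (C/A, transversion).
Of the 4 differences, 1 transition and 3 transversions, so Ti/Tv = 1/3 = 0.333.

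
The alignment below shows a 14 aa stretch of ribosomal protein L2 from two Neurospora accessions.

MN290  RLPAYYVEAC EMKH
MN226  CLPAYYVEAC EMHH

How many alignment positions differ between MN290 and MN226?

2

Mismatches occur at site 1 (R/C), site 13 (K/H).
That gives 2 mismatches out of 14 aligned sites, so the Hamming distance is 2.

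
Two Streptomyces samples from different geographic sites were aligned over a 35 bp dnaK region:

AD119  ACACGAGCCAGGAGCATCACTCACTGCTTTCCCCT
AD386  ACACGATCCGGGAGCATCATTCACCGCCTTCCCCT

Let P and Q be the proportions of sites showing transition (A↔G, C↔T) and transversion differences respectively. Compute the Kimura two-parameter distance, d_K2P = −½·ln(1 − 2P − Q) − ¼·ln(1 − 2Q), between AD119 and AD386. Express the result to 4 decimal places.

0.1633

The sequences differ at positions 7 (G/T, transversion), 10 (A/G, transition), 20 (C/T, transition), 25 (T/C, transition), 28 (T/C, transition).
Of the 5 differences, 4 transitions and 1 transversion over 35 sites: P = 4/35 = 0.114286, Q = 1/35 = 0.028571.
d = −0.5·ln(0.742857) − 0.25·ln(0.942858) = −0.5·(-0.297252) − 0.25·(-0.058840) = 0.1633.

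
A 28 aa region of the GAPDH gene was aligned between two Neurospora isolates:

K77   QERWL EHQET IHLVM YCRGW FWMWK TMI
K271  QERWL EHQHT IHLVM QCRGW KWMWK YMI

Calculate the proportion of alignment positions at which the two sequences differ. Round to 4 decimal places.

Mismatches occur at site 9 (E↔H), site 16 (Y↔Q), site 21 (F↔K), site 26 (T↔Y).
There are 4 differences over 28 sites, so p = 4/28 = 0.1429.

0.1429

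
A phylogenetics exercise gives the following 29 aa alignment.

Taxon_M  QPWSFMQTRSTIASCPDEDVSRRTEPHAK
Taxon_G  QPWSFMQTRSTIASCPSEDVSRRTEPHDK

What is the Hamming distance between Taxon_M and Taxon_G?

2

The sequences differ at positions 17 (D/S), 28 (A/D).
That gives 2 mismatches out of 29 aligned sites, so the Hamming distance is 2.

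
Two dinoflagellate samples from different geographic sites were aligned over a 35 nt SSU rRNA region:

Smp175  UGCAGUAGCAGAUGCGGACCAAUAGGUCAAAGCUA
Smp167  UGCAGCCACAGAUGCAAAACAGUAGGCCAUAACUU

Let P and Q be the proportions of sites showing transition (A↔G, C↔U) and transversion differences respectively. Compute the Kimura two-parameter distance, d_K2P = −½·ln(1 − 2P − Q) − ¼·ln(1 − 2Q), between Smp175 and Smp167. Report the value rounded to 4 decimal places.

The sequences differ at positions 6 (U/C, transition), 7 (A/C, transversion), 8 (G/A, transition), 16 (G/A, transition), 17 (G/A, transition), 19 (C/A, transversion), 22 (A/G, transition), 27 (U/C, transition), 30 (A/U, transversion), 32 (G/A, transition), 35 (A/U, transversion).
Of the 11 differences, 7 transitions and 4 transversions over 35 sites: P = 7/35 = 0.200000, Q = 4/35 = 0.114286.
d = −0.5·ln(0.485714) − 0.25·ln(0.771428) = −0.5·(-0.722135) − 0.25·(-0.259512) = 0.4259.

0.4259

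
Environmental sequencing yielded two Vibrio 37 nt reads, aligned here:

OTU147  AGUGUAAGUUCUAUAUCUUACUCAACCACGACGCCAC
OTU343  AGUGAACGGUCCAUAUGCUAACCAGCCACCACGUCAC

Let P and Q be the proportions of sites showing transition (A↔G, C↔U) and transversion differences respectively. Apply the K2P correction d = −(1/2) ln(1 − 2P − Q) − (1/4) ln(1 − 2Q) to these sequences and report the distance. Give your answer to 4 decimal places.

0.3812

The sequences differ at positions 5 (U/A, transversion), 7 (A/C, transversion), 9 (U/G, transversion), 12 (U/C, transition), 17 (C/G, transversion), 18 (U/C, transition), 21 (C/A, transversion), 22 (U/C, transition), 25 (A/G, transition), 30 (G/C, transversion), 34 (C/U, transition).
Of the 11 differences, 5 transitions and 6 transversions over 37 sites: P = 5/37 = 0.135135, Q = 6/37 = 0.162162.
d = −0.5·ln(0.567568) − 0.25·ln(0.675676) = −0.5·(-0.566395) − 0.25·(-0.392042) = 0.3812.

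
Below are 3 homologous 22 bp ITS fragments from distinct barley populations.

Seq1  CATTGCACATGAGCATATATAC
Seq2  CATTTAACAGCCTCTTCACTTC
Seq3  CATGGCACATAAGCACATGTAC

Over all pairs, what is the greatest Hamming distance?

13

Pairwise Hamming distances:
  Seq1 vs Seq2: 11
  Seq1 vs Seq3: 4
  Seq2 vs Seq3: 13
The largest is 13, between Seq2 and Seq3.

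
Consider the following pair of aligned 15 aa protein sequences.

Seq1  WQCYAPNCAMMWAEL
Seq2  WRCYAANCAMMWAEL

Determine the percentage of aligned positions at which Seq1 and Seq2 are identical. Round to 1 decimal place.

86.7%

The sequences differ at positions 2 (Q/R), 6 (P/A).
13 of the 15 sites match, so the percent identity is 13/15 × 100 = 86.7%.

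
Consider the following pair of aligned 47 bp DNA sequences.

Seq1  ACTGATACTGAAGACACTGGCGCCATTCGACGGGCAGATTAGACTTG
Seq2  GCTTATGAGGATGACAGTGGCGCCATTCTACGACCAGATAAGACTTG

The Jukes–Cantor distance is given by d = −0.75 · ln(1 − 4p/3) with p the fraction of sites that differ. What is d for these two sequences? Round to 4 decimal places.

Differing sites — 1:A/G; 4:G/T; 7:A/G; 8:C/A; 9:T/G; 12:A/T; 17:C/G; 29:G/T; 33:G/A; 34:G/C; 40:T/A.
p = 11/47 = 0.234043.
d = −0.75 · ln(1 − (4/3)·0.234043) = −0.75 · ln(0.687943) = −0.75 · (-0.374049) = 0.2805.

0.2805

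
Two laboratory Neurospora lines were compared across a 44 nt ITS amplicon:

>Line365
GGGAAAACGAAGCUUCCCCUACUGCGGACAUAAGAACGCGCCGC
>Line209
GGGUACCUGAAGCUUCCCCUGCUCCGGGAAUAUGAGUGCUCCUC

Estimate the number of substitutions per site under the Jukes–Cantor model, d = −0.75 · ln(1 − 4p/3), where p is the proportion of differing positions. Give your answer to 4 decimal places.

0.3756

Differing sites — 4:A/U; 6:A/C; 7:A/C; 8:C/U; 21:A/G; 24:G/C; 28:A/G; 29:C/A; 33:A/U; 36:A/G; 37:C/U; 40:G/U; 43:G/U.
p = 13/44 = 0.295455.
d = −0.75 · ln(1 − (4/3)·0.295455) = −0.75 · ln(0.606060) = −0.75 · (-0.500776) = 0.3756.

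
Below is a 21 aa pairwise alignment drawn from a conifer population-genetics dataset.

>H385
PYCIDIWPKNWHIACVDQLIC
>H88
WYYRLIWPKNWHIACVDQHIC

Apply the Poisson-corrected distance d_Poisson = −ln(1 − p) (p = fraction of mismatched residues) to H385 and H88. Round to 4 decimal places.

The sequences differ at positions 1 (P/W), 3 (C/Y), 4 (I/R), 5 (D/L), 19 (L/H).
p = 5/21 = 0.238095.
d = −ln(1 − 0.238095) = −ln(0.761905) = 0.2719.

0.2719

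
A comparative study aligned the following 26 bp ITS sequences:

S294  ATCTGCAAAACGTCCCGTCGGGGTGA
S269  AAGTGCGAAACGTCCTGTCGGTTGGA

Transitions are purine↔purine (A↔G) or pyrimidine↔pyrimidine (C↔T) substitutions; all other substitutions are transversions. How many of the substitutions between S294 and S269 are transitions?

Differing sites — 2:T/A (Tv); 3:C/G (Tv); 7:A/G (Ti); 16:C/T (Ti); 22:G/T (Tv); 23:G/T (Tv); 24:T/G (Tv).
Of the 7 differences, 2 transitions and 5 transversions, so the answer is 2.

2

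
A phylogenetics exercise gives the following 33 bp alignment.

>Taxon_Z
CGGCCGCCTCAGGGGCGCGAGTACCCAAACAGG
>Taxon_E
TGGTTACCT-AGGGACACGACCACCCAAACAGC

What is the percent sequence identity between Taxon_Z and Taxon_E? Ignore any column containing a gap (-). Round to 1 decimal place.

Excluding the 1 gap column leaves 32 comparable sites.
Differing sites — 1:C/T; 4:C/T; 5:C/T; 6:G/A; 15:G/A; 17:G/A; 21:G/C; 22:T/C; 33:G/C.
23 of the 32 comparable sites match, so the percent identity is 23/32 × 100 = 71.9%.

71.9%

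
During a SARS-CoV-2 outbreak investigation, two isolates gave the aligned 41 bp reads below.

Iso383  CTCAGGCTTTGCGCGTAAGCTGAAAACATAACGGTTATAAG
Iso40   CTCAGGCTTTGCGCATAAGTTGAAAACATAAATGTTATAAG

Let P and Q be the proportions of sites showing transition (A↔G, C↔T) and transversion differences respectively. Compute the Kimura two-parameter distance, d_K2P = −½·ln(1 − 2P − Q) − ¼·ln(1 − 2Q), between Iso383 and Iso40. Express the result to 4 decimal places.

0.1048

Differing sites — 15:G/A (Ti); 20:C/T (Ti); 32:C/A (Tv); 33:G/T (Tv).
Of the 4 differences, 2 transitions and 2 transversions over 41 sites: P = 2/41 = 0.048780, Q = 2/41 = 0.048780.
d = −0.5·ln(0.853660) − 0.25·ln(0.902440) = −0.5·(-0.158222) − 0.25·(-0.102653) = 0.1048.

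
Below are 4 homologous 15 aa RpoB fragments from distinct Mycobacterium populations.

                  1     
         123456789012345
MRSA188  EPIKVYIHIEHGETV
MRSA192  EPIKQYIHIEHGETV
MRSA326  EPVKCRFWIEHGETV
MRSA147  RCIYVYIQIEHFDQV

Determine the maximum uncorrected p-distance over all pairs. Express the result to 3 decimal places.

0.733

Pairwise Hamming distances:
  MRSA188 vs MRSA192: 1
  MRSA188 vs MRSA326: 5
  MRSA188 vs MRSA147: 7
  MRSA192 vs MRSA326: 5
  MRSA192 vs MRSA147: 8
  MRSA326 vs MRSA147: 11
The largest is 11 mismatches, between MRSA326 and MRSA147; p = 11/15 = 0.733.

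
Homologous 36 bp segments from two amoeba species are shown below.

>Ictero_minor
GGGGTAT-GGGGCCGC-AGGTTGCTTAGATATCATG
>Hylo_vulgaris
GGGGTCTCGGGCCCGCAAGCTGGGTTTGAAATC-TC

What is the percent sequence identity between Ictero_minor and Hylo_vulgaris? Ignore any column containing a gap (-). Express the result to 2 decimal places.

Excluding the 3 gap columns leaves 33 comparable sites.
Differing sites — 6:A/C; 12:G/C; 20:G/C; 22:T/G; 24:C/G; 27:A/T; 30:T/A; 36:G/C.
25 of the 33 comparable sites match, so the percent identity is 25/33 × 100 = 75.76%.

75.76%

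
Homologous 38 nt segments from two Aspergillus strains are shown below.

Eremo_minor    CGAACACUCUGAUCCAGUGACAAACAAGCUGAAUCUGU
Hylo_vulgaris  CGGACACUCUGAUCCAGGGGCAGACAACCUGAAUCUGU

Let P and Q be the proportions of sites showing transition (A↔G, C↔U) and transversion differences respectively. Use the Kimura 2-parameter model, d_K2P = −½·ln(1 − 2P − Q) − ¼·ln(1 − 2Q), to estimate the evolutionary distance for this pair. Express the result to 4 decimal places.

Differing sites — 3:A/G (Ti); 18:U/G (Tv); 20:A/G (Ti); 23:A/G (Ti); 28:G/C (Tv).
Of the 5 differences, 3 transitions and 2 transversions over 38 sites: P = 3/38 = 0.078947, Q = 2/38 = 0.052632.
d = −0.5·ln(0.789474) − 0.25·ln(0.894736) = −0.5·(-0.236388) − 0.25·(-0.111227) = 0.1460.

0.1460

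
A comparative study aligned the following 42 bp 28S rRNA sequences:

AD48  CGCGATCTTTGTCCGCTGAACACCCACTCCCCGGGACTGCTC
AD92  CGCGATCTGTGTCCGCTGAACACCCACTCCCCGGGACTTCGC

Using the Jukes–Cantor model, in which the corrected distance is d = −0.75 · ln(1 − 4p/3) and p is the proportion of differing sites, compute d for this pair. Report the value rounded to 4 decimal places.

0.0751

Mismatches occur at site 9 (T→G), site 39 (G→T), site 41 (T→G).
p = 3/42 = 0.071429.
d = −0.75 · ln(1 − (4/3)·0.071429) = −0.75 · ln(0.904761) = −0.75 · (-0.100084) = 0.0751.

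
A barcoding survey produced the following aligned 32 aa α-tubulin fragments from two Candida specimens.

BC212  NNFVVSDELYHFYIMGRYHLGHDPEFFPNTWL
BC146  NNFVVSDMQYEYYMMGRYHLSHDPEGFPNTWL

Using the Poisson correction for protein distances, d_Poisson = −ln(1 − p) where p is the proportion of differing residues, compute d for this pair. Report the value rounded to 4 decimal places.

0.2469

The sequences differ at positions 8 (E/M), 9 (L/Q), 11 (H/E), 12 (F/Y), 14 (I/M), 21 (G/S), 26 (F/G).
p = 7/32 = 0.218750.
d = −ln(1 − 0.218750) = −ln(0.781250) = 0.2469.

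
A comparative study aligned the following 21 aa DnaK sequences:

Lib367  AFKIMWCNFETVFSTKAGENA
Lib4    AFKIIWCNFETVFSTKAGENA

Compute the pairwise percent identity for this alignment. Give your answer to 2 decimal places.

Differing sites — 5:M/I.
20 of the 21 sites match, so the percent identity is 20/21 × 100 = 95.24%.

95.24%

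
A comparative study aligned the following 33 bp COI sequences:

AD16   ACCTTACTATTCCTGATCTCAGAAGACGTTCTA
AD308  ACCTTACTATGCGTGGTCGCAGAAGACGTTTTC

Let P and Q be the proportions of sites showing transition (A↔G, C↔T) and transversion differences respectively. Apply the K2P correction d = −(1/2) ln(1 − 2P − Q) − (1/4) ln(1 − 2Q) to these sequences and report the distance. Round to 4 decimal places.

0.2082

The sequences differ at positions 11 (T/G, transversion), 13 (C/G, transversion), 16 (A/G, transition), 19 (T/G, transversion), 31 (C/T, transition), 33 (A/C, transversion).
Of the 6 differences, 2 transitions and 4 transversions over 33 sites: P = 2/33 = 0.060606, Q = 4/33 = 0.121212.
d = −0.5·ln(0.757576) − 0.25·ln(0.757576) = −0.5·(-0.277631) − 0.25·(-0.277631) = 0.2082.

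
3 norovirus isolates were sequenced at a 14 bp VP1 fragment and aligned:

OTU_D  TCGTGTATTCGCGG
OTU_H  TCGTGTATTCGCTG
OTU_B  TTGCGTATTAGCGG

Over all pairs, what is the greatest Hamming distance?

Pairwise Hamming distances:
  OTU_D vs OTU_H: 1
  OTU_D vs OTU_B: 3
  OTU_H vs OTU_B: 4
The largest is 4, between OTU_H and OTU_B.

4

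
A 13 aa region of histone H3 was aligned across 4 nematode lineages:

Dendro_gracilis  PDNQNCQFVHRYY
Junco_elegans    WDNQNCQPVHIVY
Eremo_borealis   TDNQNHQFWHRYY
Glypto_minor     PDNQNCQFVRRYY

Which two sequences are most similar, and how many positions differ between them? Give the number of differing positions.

Pairwise Hamming distances:
  Dendro_gracilis vs Junco_elegans: 4
  Dendro_gracilis vs Eremo_borealis: 3
  Dendro_gracilis vs Glypto_minor: 1
  Junco_elegans vs Eremo_borealis: 6
  Junco_elegans vs Glypto_minor: 5
  Eremo_borealis vs Glypto_minor: 4
The smallest is 1, between Dendro_gracilis and Glypto_minor.

1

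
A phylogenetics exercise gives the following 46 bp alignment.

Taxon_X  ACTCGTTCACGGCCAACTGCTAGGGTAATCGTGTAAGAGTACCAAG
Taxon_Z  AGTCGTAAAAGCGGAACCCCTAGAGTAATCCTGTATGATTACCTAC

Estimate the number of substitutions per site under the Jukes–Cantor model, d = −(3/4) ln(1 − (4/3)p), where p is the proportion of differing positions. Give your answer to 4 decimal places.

0.4279

Differing sites — 2:C/G; 7:T/A; 8:C/A; 10:C/A; 12:G/C; 13:C/G; 14:C/G; 18:T/C; 19:G/C; 24:G/A; 31:G/C; 36:A/T; 39:G/T; 44:A/T; 46:G/C.
p = 15/46 = 0.326087.
d = −0.75 · ln(1 − (4/3)·0.326087) = −0.75 · ln(0.565217) = −0.75 · (-0.570546) = 0.4279.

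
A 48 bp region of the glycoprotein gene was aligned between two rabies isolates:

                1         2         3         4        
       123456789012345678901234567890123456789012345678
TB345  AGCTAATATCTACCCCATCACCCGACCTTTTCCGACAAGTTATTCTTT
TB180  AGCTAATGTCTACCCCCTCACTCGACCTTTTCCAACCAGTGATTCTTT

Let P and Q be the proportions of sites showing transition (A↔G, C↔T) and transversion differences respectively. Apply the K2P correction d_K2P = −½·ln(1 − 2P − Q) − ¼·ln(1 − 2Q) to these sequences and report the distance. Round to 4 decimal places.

Differing sites — 8:A/G (Ti); 17:A/C (Tv); 22:C/T (Ti); 34:G/A (Ti); 37:A/C (Tv); 41:T/G (Tv).
Of the 6 differences, 3 transitions and 3 transversions over 48 sites: P = 3/48 = 0.062500, Q = 3/48 = 0.062500.
d = −0.5·ln(0.812500) − 0.25·ln(0.875000) = −0.5·(-0.207639) − 0.25·(-0.133531) = 0.1372.

0.1372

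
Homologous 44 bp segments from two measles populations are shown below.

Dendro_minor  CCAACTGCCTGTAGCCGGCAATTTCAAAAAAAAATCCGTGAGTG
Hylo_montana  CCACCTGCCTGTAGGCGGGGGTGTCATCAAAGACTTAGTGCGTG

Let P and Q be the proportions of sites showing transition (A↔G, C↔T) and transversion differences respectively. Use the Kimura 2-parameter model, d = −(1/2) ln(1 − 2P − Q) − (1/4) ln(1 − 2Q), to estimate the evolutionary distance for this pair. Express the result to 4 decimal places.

0.3757

The sequences differ at positions 4 (A/C, transversion), 15 (C/G, transversion), 19 (C/G, transversion), 20 (A/G, transition), 21 (A/G, transition), 23 (T/G, transversion), 27 (A/T, transversion), 28 (A/C, transversion), 32 (A/G, transition), 34 (A/C, transversion), 36 (C/T, transition), 37 (C/A, transversion), 41 (A/C, transversion).
Of the 13 differences, 4 transitions and 9 transversions over 44 sites: P = 4/44 = 0.090909, Q = 9/44 = 0.204545.
d = −0.5·ln(0.613637) − 0.25·ln(0.590910) = −0.5·(-0.488352) − 0.25·(-0.526092) = 0.3757.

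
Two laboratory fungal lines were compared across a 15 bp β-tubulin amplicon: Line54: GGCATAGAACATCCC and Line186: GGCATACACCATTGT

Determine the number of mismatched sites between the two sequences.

Differing sites — 7:G/C; 9:A/C; 13:C/T; 14:C/G; 15:C/T.
That gives 5 mismatches out of 15 aligned sites, so the Hamming distance is 5.

5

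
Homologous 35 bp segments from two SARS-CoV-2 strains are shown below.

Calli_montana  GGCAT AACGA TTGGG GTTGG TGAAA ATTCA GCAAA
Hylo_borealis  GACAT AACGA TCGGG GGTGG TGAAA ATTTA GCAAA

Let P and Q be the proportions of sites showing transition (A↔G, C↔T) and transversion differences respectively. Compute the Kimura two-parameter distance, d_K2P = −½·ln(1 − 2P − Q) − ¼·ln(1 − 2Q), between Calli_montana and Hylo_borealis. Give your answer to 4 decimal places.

0.1263

Differing sites — 2:G/A (Ti); 12:T/C (Ti); 17:T/G (Tv); 29:C/T (Ti).
Of the 4 differences, 3 transitions and 1 transversion over 35 sites: P = 3/35 = 0.085714, Q = 1/35 = 0.028571.
d = −0.5·ln(0.800001) − 0.25·ln(0.942858) = −0.5·(-0.223142) − 0.25·(-0.058840) = 0.1263.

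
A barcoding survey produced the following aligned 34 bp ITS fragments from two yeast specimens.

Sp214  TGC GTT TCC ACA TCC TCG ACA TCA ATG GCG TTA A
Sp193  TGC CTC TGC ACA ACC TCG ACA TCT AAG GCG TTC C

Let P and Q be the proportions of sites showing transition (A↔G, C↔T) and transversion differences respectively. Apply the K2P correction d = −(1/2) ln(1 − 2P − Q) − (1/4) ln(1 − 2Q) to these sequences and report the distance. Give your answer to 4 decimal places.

Differing sites — 4:G/C (Tv); 6:T/C (Ti); 8:C/G (Tv); 13:T/A (Tv); 24:A/T (Tv); 26:T/A (Tv); 33:A/C (Tv); 34:A/C (Tv).
Of the 8 differences, 1 transition and 7 transversions over 34 sites: P = 1/34 = 0.029412, Q = 7/34 = 0.205882.
d = −0.5·ln(0.735294) − 0.25·ln(0.588236) = −0.5·(-0.307485) − 0.25·(-0.530627) = 0.2864.

0.2864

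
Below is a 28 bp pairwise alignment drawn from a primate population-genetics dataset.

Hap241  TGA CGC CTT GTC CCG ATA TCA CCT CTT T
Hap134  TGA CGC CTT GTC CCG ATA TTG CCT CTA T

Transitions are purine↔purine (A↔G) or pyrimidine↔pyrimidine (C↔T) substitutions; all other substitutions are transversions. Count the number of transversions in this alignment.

1

Mismatches occur at site 20 (C→T, transition), site 21 (A→G, transition), site 27 (T→A, transversion).
Of the 3 differences, 2 transitions and 1 transversion, so the answer is 1.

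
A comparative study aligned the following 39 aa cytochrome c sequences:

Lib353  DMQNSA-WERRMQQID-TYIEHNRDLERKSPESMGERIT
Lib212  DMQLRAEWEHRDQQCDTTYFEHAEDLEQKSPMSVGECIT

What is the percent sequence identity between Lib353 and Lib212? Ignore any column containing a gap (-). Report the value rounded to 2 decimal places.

Excluding the 2 gap columns leaves 37 comparable sites.
Mismatches occur at site 4 (N→L), site 5 (S→R), site 10 (R→H), site 12 (M→D), site 15 (I→C), site 20 (I→F), site 23 (N→A), site 24 (R→E), site 28 (R→Q), site 32 (E→M), site 34 (M→V), site 37 (R→C).
25 of the 37 comparable sites match, so the percent identity is 25/37 × 100 = 67.57%.

67.57%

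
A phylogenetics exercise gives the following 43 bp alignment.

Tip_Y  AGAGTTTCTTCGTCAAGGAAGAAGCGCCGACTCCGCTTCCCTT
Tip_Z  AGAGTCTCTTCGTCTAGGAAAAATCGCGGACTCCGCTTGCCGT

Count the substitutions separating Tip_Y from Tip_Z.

The sequences differ at positions 6 (T/C), 15 (A/T), 21 (G/A), 24 (G/T), 28 (C/G), 39 (C/G), 42 (T/G).
That gives 7 mismatches out of 43 aligned sites, so the Hamming distance is 7.

7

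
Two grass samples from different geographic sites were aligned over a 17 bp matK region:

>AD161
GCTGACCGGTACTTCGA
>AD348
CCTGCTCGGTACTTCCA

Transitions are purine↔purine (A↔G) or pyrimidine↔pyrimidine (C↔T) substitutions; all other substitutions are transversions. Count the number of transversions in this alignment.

3

Differing sites — 1:G/C (Tv); 5:A/C (Tv); 6:C/T (Ti); 16:G/C (Tv).
Of the 4 differences, 1 transition and 3 transversions, so the answer is 3.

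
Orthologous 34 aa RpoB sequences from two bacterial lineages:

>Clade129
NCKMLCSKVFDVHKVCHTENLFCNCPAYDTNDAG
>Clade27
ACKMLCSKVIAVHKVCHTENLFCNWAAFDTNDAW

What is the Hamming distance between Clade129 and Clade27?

7

Differing sites — 1:N/A; 10:F/I; 11:D/A; 25:C/W; 26:P/A; 28:Y/F; 34:G/W.
That gives 7 mismatches out of 34 aligned sites, so the Hamming distance is 7.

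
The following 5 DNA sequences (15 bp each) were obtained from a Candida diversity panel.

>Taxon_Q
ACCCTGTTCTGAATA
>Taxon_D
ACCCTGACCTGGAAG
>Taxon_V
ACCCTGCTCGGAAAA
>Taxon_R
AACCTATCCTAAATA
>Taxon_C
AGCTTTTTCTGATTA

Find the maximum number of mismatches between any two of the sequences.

Pairwise Hamming distances:
  Taxon_Q vs Taxon_D: 5
  Taxon_Q vs Taxon_V: 3
  Taxon_Q vs Taxon_R: 4
  Taxon_Q vs Taxon_C: 4
  Taxon_D vs Taxon_V: 5
  Taxon_D vs Taxon_R: 7
  Taxon_D vs Taxon_C: 9
  Taxon_V vs Taxon_R: 7
  Taxon_V vs Taxon_C: 7
  Taxon_R vs Taxon_C: 6
The largest is 9, between Taxon_D and Taxon_C.

9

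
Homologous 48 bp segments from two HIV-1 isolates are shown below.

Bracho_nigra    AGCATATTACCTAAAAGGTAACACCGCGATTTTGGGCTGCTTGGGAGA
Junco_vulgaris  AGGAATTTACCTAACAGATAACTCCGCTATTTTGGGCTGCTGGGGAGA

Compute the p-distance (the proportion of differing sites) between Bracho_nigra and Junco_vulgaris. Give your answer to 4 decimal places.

0.1667

Differing sites — 3:C/G; 5:T/A; 6:A/T; 15:A/C; 18:G/A; 23:A/T; 28:G/T; 42:T/G.
There are 8 differences over 48 sites, so p = 8/48 = 0.1667.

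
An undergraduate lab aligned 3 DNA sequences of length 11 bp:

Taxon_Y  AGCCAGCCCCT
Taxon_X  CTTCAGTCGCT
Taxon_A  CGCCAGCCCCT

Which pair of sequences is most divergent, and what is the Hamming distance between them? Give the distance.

Pairwise Hamming distances:
  Taxon_Y vs Taxon_X: 5
  Taxon_Y vs Taxon_A: 1
  Taxon_X vs Taxon_A: 4
The largest is 5, between Taxon_Y and Taxon_X.

5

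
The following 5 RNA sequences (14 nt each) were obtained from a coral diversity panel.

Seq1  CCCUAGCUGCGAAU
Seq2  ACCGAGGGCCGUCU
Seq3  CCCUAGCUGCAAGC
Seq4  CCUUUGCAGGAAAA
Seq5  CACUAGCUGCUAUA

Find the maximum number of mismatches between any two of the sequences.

Pairwise Hamming distances:
  Seq1 vs Seq2: 7
  Seq1 vs Seq3: 3
  Seq1 vs Seq4: 6
  Seq1 vs Seq5: 4
  Seq2 vs Seq3: 9
  Seq2 vs Seq4: 12
  Seq2 vs Seq5: 10
  Seq3 vs Seq4: 6
  Seq3 vs Seq5: 4
  Seq4 vs Seq5: 7
The largest is 12, between Seq2 and Seq4.

12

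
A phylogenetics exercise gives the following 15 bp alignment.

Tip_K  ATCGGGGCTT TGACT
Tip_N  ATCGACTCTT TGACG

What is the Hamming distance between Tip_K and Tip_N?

Differing sites — 5:G/A; 6:G/C; 7:G/T; 15:T/G.
That gives 4 mismatches out of 15 aligned sites, so the Hamming distance is 4.

4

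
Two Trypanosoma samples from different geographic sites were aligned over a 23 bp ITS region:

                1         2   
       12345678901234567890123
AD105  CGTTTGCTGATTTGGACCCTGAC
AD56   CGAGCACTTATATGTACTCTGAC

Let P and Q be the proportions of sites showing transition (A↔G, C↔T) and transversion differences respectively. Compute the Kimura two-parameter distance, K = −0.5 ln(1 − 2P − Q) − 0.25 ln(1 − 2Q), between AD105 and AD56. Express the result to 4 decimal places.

0.4679

The sequences differ at positions 3 (T/A, transversion), 4 (T/G, transversion), 5 (T/C, transition), 6 (G/A, transition), 9 (G/T, transversion), 12 (T/A, transversion), 15 (G/T, transversion), 18 (C/T, transition).
Of the 8 differences, 3 transitions and 5 transversions over 23 sites: P = 3/23 = 0.130435, Q = 5/23 = 0.217391.
d = −0.5·ln(0.521739) − 0.25·ln(0.565218) = −0.5·(-0.650588) − 0.25·(-0.570544) = 0.4679.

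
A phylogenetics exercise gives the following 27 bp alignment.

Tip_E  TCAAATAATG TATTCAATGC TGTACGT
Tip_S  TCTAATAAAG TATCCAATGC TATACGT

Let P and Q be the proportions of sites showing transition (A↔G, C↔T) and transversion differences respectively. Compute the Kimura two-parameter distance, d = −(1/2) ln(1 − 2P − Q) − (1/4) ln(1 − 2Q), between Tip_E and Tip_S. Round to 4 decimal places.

0.1657

Mismatches occur at site 3 (A↔T, transversion), site 9 (T↔A, transversion), site 14 (T↔C, transition), site 22 (G↔A, transition).
Of the 4 differences, 2 transitions and 2 transversions over 27 sites: P = 2/27 = 0.074074, Q = 2/27 = 0.074074.
d = −0.5·ln(0.777778) − 0.25·ln(0.851852) = −0.5·(-0.251314) − 0.25·(-0.160342) = 0.1657.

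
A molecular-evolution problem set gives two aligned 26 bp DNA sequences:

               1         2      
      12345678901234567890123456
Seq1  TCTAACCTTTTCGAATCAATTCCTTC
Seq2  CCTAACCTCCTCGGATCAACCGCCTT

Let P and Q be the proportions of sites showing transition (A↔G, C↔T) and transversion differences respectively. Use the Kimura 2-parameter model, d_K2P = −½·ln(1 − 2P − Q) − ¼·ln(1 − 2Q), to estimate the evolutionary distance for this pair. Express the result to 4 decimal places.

Differing sites — 1:T/C (Ti); 9:T/C (Ti); 10:T/C (Ti); 14:A/G (Ti); 20:T/C (Ti); 21:T/C (Ti); 22:C/G (Tv); 24:T/C (Ti); 26:C/T (Ti).
Of the 9 differences, 8 transitions and 1 transversion over 26 sites: P = 8/26 = 0.307692, Q = 1/26 = 0.038462.
d = −0.5·ln(0.346154) − 0.25·ln(0.923076) = −0.5·(-1.060872) − 0.25·(-0.080044) = 0.5504.

0.5504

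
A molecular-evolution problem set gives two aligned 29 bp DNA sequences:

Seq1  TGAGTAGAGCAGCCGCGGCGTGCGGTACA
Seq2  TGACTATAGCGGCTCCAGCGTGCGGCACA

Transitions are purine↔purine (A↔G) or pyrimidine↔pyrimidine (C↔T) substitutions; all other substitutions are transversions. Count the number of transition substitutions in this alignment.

Differing sites — 4:G/C (Tv); 7:G/T (Tv); 11:A/G (Ti); 14:C/T (Ti); 15:G/C (Tv); 17:G/A (Ti); 26:T/C (Ti).
Of the 7 differences, 4 transitions and 3 transversions, so the answer is 4.

4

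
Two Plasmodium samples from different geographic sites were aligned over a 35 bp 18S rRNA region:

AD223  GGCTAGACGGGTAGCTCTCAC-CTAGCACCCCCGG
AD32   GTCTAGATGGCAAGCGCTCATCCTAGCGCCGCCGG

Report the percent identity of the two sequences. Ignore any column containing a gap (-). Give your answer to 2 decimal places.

Excluding the 1 gap column leaves 34 comparable sites.
Mismatches occur at site 2 (G→T), site 8 (C→T), site 11 (G→C), site 12 (T→A), site 16 (T→G), site 21 (C→T), site 28 (A→G), site 31 (C→G).
26 of the 34 comparable sites match, so the percent identity is 26/34 × 100 = 76.47%.

76.47%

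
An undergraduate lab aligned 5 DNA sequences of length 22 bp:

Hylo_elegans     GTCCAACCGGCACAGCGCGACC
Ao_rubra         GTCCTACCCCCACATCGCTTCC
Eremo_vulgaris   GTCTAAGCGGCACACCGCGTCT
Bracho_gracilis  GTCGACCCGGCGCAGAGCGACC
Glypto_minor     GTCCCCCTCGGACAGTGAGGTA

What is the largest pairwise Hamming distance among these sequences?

Pairwise Hamming distances:
  Hylo_elegans vs Ao_rubra: 6
  Hylo_elegans vs Eremo_vulgaris: 5
  Hylo_elegans vs Bracho_gracilis: 4
  Hylo_elegans vs Glypto_minor: 10
  Ao_rubra vs Eremo_vulgaris: 8
  Ao_rubra vs Bracho_gracilis: 10
  Ao_rubra vs Glypto_minor: 12
  Eremo_vulgaris vs Bracho_gracilis: 8
  Eremo_vulgaris vs Glypto_minor: 13
  Bracho_gracilis vs Glypto_minor: 11
The largest is 13, between Eremo_vulgaris and Glypto_minor.

13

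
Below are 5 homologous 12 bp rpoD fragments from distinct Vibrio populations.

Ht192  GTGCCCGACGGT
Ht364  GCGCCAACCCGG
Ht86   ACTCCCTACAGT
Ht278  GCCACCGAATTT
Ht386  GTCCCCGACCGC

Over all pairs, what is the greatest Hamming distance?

9

Pairwise Hamming distances:
  Ht192 vs Ht364: 6
  Ht192 vs Ht86: 5
  Ht192 vs Ht278: 6
  Ht192 vs Ht386: 3
  Ht364 vs Ht86: 7
  Ht364 vs Ht278: 9
  Ht364 vs Ht386: 6
  Ht86 vs Ht278: 7
  Ht86 vs Ht386: 6
  Ht278 vs Ht386: 6
The largest is 9, between Ht364 and Ht278.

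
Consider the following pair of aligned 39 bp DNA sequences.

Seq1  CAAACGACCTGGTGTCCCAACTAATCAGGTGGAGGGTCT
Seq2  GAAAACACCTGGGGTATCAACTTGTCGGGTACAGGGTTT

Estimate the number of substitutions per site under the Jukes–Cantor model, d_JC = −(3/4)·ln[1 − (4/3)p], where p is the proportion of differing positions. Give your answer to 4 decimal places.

0.3961

Mismatches occur at site 1 (C/G), site 5 (C/A), site 6 (G/C), site 13 (T/G), site 16 (C/A), site 17 (C/T), site 23 (A/T), site 24 (A/G), site 27 (A/G), site 31 (G/A), site 32 (G/C), site 38 (C/T).
p = 12/39 = 0.307692.
d = −0.75 · ln(1 − (4/3)·0.307692) = −0.75 · ln(0.589744) = −0.75 · (-0.528067) = 0.3961.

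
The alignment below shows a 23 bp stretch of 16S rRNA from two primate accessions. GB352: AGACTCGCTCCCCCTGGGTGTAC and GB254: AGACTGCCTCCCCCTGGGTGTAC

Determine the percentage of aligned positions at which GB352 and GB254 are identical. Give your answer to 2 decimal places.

The sequences differ at positions 6 (C/G), 7 (G/C).
21 of the 23 sites match, so the percent identity is 21/23 × 100 = 91.30%.

91.30%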